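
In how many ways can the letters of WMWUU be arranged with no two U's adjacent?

18

Total arrangements of WMWUU: 5!/(2!·2!) = 30.
If the two U's are adjacent, glue them into one block, leaving 4 items to arrange: (4)!/(2!) = 12 ways.
Subtracting, 30 − 12 = 18 arrangements keep the U's apart.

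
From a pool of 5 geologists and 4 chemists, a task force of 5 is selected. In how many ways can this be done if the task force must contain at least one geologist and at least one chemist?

125

Total 5-person selections from all 9: C(9,5) = 126.
Subtract selections that omit an entire group: no geologists → C(4,5) = 0; no chemists → C(5,5) = 1.
Both groups omitted at once is impossible, so 126 − 1 = 125.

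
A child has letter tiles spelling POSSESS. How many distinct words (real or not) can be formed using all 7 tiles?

210

POSSESS has 7 letters with S appearing 4 times.
Dividing 7! = 5040 by 4! = 24 for the repeated letters gives 210.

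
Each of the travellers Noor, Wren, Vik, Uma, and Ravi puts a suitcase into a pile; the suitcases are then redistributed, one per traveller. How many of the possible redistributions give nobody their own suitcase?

44

Count assignments avoiding every fixed point. For any j of the 5 travellers fixed to their own suitcase, the other 5−j can be arranged in (5−j)! ways.
By inclusion–exclusion this is Σ_{j=0}^{5} (−1)^j C(5,j)·(5−j)!.
Computing: 120 − 120 + 60 − 20 + 5 − 1 = 44.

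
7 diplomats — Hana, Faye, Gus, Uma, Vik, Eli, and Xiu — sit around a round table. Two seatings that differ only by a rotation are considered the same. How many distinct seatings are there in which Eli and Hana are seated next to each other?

Treat {Eli, Hana} as one unit (2 internal orders) and seat the resulting 6 units around the table: (5)! circular arrangements.
So 2 × (5)! = 2 × 120 = 240.

240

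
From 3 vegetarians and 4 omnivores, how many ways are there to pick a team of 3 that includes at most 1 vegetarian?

22

Split by how many vegetarians are chosen (0 through 1).
Sum: C(3,0)·C(4,3) + C(3,1)·C(4,2) = 4 + 18 = 22.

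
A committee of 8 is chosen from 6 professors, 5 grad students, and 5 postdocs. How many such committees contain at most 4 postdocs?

12705

Split by how many postdocs are chosen (0 through 4).
Sum: C(5,0)·C(11,8) + C(5,1)·C(11,7) + C(5,2)·C(11,6) + C(5,3)·C(11,5) + C(5,4)·C(11,4) = 165 + 1650 + 4620 + 4620 + 1650 = 12705.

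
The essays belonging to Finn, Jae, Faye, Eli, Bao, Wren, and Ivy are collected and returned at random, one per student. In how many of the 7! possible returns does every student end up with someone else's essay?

1854

This is the derangement count D_7: permutations of 7 items with no fixed point.
By inclusion–exclusion this is Σ_{j=0}^{7} (−1)^j C(7,j)·(7−j)!.
Computing: 5040 − 5040 + 2520 − 840 + 210 − 42 + 7 − 1 = 1854.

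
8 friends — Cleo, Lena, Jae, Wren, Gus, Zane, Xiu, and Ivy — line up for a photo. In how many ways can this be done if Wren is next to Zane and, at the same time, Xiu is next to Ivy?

Treat {Wren,Zane} as one block (2 orders) and {Xiu,Ivy} as another (2 orders).
That leaves 6 units to arrange: 2 × 2 × 6! = 4 × 720 = 2880.

2880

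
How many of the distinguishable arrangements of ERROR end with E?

4

With the last slot taken by E, it remains to arrange the other 4 letters (RROR).
Those 4 letters have R appearing 3 times, giving (4)!/(3!) = 4.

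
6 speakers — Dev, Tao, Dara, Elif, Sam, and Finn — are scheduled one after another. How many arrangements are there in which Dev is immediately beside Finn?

240

Glue Dev and Finn into one block (2 internal orders), leaving 5 units to arrange in a row.
So the count is 2·(5)! = 240.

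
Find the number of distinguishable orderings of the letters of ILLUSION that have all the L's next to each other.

2520

Treat the 2 copies of L as a single block. The multiset to arrange is then {LL, I, I, N, O, S, U}, 7 items in all.
That gives (7)!/(2!) = 2520 arrangements.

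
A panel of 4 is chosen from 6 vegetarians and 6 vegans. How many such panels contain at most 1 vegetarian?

Split by how many vegetarians are chosen (0 through 1).
Sum: C(6,0)·C(6,4) + C(6,1)·C(6,3) = 15 + 120 = 135.

135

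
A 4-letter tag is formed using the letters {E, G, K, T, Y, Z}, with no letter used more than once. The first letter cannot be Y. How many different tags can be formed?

The first letter has 6−1 = 5 choices (anything except Y).
The remaining 3 letters are filled from the other 5 symbols without repetition: 5 × 4 × 3 = 60.
Total: 5 × 60 = 300.

300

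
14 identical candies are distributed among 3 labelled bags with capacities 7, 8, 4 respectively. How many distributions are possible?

Without the upper bounds there are C(16,2) = 120 ways to split 14 among 3 bags.
Subtract solutions that violate a single cap (substitute x_i' = x_i − (cap_i+1)): x_1 ≥ 8 gives C(8,2) = 28; x_2 ≥ 9 gives C(7,2) = 21; x_3 ≥ 5 gives C(11,2) = 55. Together 104.
Add back pairs where two caps are both exceeded: 0 + 3 + 1 = 4.
By inclusion–exclusion the count is 120 − 104 + 4 = 20.

20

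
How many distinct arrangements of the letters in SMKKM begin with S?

Fix S in the first position and arrange the remaining 4 letters.
Those 4 letters have K appearing twice and M appearing twice, giving (4)!/(2!·2!) = 6.

6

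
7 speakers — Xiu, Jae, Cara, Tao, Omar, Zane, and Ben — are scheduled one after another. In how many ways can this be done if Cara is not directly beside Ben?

3600

There are 7! = 5040 arrangements in all. If Cara and Ben are adjacent, merging them into one block gives 2·(6)! = 1440 arrangements.
So 5040 − 1440 = 3600 arrangements keep them apart.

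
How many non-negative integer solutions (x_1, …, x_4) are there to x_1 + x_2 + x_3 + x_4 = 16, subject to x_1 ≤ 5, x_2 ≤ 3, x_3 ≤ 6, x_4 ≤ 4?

By stars and bars, unrestricted non-negative solutions to x_1+…+x_4 = 16 number C(16+3,3) = 969.
Subtract solutions that violate a single cap (substitute x_i' = x_i − (cap_i+1)): x_1 ≥ 6 gives C(13,3) = 286; x_2 ≥ 4 gives C(15,3) = 455; x_3 ≥ 7 gives C(12,3) = 220; x_4 ≥ 5 gives C(14,3) = 364. Together 1325.
Add back pairs where two caps are both exceeded: 84 + 20 + 56 + 56 + 120 + 35 = 371.
Subtract triples: 0 + 4 + 0 + 1 = 5.
By inclusion–exclusion the count is 969 − 1325 + 371 − 5 = 10.

10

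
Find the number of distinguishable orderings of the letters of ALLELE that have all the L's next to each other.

Treat the 3 copies of L as a single block. The multiset to arrange is then {LLL, A, E, E}, 4 items in all.
That gives (4)!/(2!) = 12 arrangements.

12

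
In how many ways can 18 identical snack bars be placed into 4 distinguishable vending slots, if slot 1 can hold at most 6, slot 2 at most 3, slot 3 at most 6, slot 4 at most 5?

10

By stars and bars, unrestricted non-negative solutions to x_1+…+x_4 = 18 number C(18+3,3) = 1330.
Subtract solutions that violate a single cap (substitute x_i' = x_i − (cap_i+1)): x_1 ≥ 7 gives C(14,3) = 364; x_2 ≥ 4 gives C(17,3) = 680; x_3 ≥ 7 gives C(14,3) = 364; x_4 ≥ 6 gives C(15,3) = 455. Together 1863.
Add back pairs where two caps are both exceeded: 120 + 35 + 56 + 120 + 165 + 56 = 552.
Subtract triples: 1 + 4 + 0 + 4 = 9.
By inclusion–exclusion the count is 1330 − 1863 + 552 − 9 = 10.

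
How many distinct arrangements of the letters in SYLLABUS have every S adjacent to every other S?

2520

Treat the 2 copies of S as a single block. The multiset to arrange is then {SS, A, B, L, L, U, Y}, 7 items in all.
That gives (7)!/(2!) = 2520 arrangements.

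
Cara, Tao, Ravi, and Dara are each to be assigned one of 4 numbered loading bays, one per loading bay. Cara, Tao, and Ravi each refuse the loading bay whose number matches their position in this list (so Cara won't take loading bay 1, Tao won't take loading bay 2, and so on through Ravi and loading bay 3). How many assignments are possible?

11

Let Aᵢ (for i ∈ {1, 2, 3}) be the placements that put person i in their forbidden loading bay. Any j of these fix j positions, leaving (4−j)! ways to fill the rest, and there are C(3,j) ways to pick which j.
By inclusion–exclusion, the number of valid placements is Σ_{j=0}^{3} (−1)^j C(3,j)·(4−j)!.
Computing: 24 − 18 + 6 − 1 = 11.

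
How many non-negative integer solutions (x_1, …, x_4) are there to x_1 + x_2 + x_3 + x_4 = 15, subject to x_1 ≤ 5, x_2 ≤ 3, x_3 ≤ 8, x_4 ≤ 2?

Ignoring the caps, the number of non-negative solutions to x_1+…+x_4 = 15 is C(18,3) = 816.
Subtract solutions that violate a single cap (substitute x_i' = x_i − (cap_i+1)): x_1 ≥ 6 gives C(12,3) = 220; x_2 ≥ 4 gives C(14,3) = 364; x_3 ≥ 9 gives C(9,3) = 84; x_4 ≥ 3 gives C(15,3) = 455. Together 1123.
Add back pairs where two caps are both exceeded: 56 + 1 + 84 + 10 + 165 + 20 = 336.
Subtract triples: 0 + 10 + 0 + 0 = 10.
By inclusion–exclusion the count is 816 − 1123 + 336 − 10 = 19.

19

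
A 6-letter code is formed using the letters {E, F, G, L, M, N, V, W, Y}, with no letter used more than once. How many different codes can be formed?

This is a permutation of 6 out of 9: P(9,6) = 9!/3!.
That product is 9 × 8 × 7 × 6 × 5 × 4 = 60480.

60480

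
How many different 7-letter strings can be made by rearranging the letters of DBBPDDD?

105

The 7 letters of DBBPDDD have repeats: B appearing twice and D appearing 4 times.
So there are 7! / (4!·2!) = 105 distinguishable arrangements.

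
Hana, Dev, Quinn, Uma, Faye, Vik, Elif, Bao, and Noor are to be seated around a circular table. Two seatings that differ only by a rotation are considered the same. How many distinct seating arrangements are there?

40320

Seat Hana anywhere (absorbing the rotational symmetry), then permute the other 8: (8)! = 40320.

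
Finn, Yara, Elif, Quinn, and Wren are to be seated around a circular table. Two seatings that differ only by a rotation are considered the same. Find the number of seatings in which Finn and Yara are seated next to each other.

Glue Finn and Yara into a block (2 internal orders). Seating 4 units around a circle gives (3)! arrangements.
So 2 × (3)! = 2 × 6 = 12.

12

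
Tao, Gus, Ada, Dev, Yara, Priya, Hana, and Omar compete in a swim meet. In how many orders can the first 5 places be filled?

6720

This is an ordered selection of 5 from 8: P(8,5).
That gives 8 × 7 × 6 × 5 × 4 = 6720.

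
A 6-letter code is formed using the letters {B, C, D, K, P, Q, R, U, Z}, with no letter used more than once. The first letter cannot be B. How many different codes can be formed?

53760

The first letter has 9−1 = 8 choices (anything except B).
The remaining 5 letters are filled from the other 8 symbols without repetition: 8 × 7 × 6 × 5 × 4 = 6720.
Total: 8 × 6720 = 53760.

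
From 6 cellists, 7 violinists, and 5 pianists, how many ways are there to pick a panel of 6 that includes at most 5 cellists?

Split by how many cellists are chosen (0 through 5).
Sum: C(6,0)·C(12,6) + C(6,1)·C(12,5) + C(6,2)·C(12,4) + C(6,3)·C(12,3) + C(6,4)·C(12,2) + C(6,5)·C(12,1) = 924 + 4752 + 7425 + 4400 + 990 + 72 = 18563.

18563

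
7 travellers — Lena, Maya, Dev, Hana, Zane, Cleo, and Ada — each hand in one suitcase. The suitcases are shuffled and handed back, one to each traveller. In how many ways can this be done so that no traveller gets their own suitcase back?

1854

Let Aᵢ be the assignments in which traveller i gets their own suitcase. We want the size of the complement of A₁∪…∪A_7.
By inclusion–exclusion this is Σ_{j=0}^{7} (−1)^j C(7,j)·(7−j)!.
Computing: 5040 − 5040 + 2520 − 840 + 210 − 42 + 7 − 1 = 1854.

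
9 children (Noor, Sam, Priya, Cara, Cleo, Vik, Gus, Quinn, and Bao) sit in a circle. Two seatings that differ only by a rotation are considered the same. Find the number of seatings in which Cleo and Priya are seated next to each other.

Glue Cleo and Priya into a block (2 internal orders). Seating 8 units around a circle gives (7)! arrangements.
So 2 × (7)! = 2 × 5040 = 10080.

10080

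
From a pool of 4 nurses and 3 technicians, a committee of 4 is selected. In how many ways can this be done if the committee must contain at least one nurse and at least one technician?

Total 4-person selections from all 7: C(7,4) = 35.
Selections missing a whole group: no nurses → C(3,4) = 0; no technicians → C(4,4) = 1.
Both groups omitted at once is impossible, so 35 − 1 = 34.

34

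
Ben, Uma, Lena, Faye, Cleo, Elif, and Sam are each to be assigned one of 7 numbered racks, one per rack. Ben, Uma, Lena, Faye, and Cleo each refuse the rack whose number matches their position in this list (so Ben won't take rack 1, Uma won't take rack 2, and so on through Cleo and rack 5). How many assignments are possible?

Let Aᵢ (for 1 ≤ i ≤ 5) be the placements that put person i in their forbidden rack. Any j of these fix j positions, leaving (7−j)! ways to fill the rest, and there are C(5,j) ways to pick which j.
By inclusion–exclusion, the number of valid placements is Σ_{j=0}^{5} (−1)^j C(5,j)·(7−j)!.
Computing: 5040 − 3600 + 1200 − 240 + 30 − 2 = 2428.

2428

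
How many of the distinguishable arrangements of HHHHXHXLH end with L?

With the last slot taken by L, it remains to arrange the other 8 letters (HHHHXHXH).
Those 8 letters have H appearing 6 times and X appearing twice, giving (8)!/(6!·2!) = 28.

28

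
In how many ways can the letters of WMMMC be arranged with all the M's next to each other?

Treat the 3 copies of M as a single block. The multiset to arrange is then {MMM, C, W}, 3 items in all.
All 3 items are distinct, so there are (3)! = 6 arrangements.

6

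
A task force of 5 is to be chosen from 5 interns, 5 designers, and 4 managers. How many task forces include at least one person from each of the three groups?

Total 5-person selections from all 14: C(14,5) = 2002.
Selections missing a whole group: no interns → C(9,5) = 126; no designers → C(9,5) = 126; no managers → C(10,5) = 252.
Add back selections omitting two groups (i.e. drawn from a single group): C(5,5) + C(5,5) + C(4,5) = 2.
By inclusion–exclusion: 2002 − 504 + 2 = 1500.

1500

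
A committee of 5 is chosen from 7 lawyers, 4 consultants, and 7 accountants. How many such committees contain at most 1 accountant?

2772

Split by how many accountants are chosen (0 through 1).
Sum: C(7,0)·C(11,5) + C(7,1)·C(11,4) = 462 + 2310 = 2772.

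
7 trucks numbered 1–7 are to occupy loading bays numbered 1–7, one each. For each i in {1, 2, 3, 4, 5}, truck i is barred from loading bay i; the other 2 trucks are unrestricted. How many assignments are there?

Let Aᵢ (for 1 ≤ i ≤ 5) be the placements that put truck i in its forbidden loading bay. Any j of these fix j positions, leaving (7−j)! ways to fill the rest, and there are C(5,j) ways to pick which j.
By inclusion–exclusion, the number of valid placements is Σ_{j=0}^{5} (−1)^j C(5,j)·(7−j)!.
Computing: 5040 − 3600 + 1200 − 240 + 30 − 2 = 2428.

2428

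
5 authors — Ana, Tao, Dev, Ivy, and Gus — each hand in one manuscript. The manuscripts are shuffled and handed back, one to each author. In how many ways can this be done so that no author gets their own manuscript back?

44

Count assignments avoiding every fixed point. For any j of the 5 authors fixed to their own manuscript, the other 5−j can be arranged in (5−j)! ways.
By inclusion–exclusion this is Σ_{j=0}^{5} (−1)^j C(5,j)·(5−j)!.
Computing: 120 − 120 + 60 − 20 + 5 − 1 = 44.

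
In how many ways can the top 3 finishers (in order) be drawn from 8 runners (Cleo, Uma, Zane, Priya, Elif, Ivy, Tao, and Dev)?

336

This is an ordered selection of 3 from 8: P(8,3).
That gives 8 × 7 × 6 = 336.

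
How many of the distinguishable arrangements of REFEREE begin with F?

15

Fix F in the first position and arrange the remaining 6 letters.
Those 6 letters have E appearing 4 times and R appearing twice, giving (6)!/(4!·2!) = 15.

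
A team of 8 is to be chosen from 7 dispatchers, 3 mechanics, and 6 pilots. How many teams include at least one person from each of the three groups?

11529

With no constraint there are C(16,8) = 12870 possible selections.
Subtract selections that omit an entire group: no dispatchers → C(9,8) = 9; no mechanics → C(13,8) = 1287; no pilots → C(10,8) = 45.
Add back selections omitting two groups (i.e. drawn from a single group): C(7,8) + C(3,8) + C(6,8) = 0.
By inclusion–exclusion: 12870 − 1341 + 0 = 11529.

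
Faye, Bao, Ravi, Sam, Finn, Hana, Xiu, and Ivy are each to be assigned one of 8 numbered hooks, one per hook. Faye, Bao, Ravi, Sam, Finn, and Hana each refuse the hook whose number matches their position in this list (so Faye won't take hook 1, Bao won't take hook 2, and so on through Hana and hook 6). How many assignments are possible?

18806

Let Aᵢ (for 1 ≤ i ≤ 6) be the placements that put person i in their forbidden hook. Any j of these fix j positions, leaving (8−j)! ways to fill the rest, and there are C(6,j) ways to pick which j.
By inclusion–exclusion, the number of valid placements is Σ_{j=0}^{6} (−1)^j C(6,j)·(8−j)!.
Computing: 40320 − 30240 + 10800 − 2400 + 360 − 36 + 2 = 18806.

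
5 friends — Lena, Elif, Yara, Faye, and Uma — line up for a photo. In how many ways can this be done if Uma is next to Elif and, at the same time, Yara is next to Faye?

Treat {Uma,Elif} as one block (2 orders) and {Yara,Faye} as another (2 orders).
That leaves 3 units to arrange: 2 × 2 × 3! = 4 × 6 = 24.

24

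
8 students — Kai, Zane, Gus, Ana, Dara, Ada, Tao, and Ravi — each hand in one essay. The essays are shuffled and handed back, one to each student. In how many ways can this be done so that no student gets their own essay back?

This is the derangement count D_8: permutations of 8 items with no fixed point.
By inclusion–exclusion this is Σ_{j=0}^{8} (−1)^j C(8,j)·(8−j)!.
Computing: 40320 − 40320 + 20160 − 6720 + 1680 − 336 + 56 − 8 + 1 = 14833.

14833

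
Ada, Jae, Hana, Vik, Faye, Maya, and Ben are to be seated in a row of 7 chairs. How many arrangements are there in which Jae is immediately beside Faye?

1440

Glue Jae and Faye into one block (2 internal orders), leaving 6 units to arrange in a row.
That gives 2 × 6! = 2 × 720 = 1440.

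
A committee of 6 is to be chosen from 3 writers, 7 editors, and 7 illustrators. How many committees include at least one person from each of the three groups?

8967

With no constraint there are C(17,6) = 12376 possible selections.
Subtract selections that omit an entire group: no writers → C(14,6) = 3003; no editors → C(10,6) = 210; no illustrators → C(10,6) = 210.
Add back selections omitting two groups (i.e. drawn from a single group): C(3,6) + C(7,6) + C(7,6) = 14.
By inclusion–exclusion: 12376 − 3423 + 14 = 8967.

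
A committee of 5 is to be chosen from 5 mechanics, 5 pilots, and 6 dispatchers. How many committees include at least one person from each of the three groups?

Unrestricted: C(16,5) = 4368 ways to pick any 5 of the 16.
Selections missing a whole group: no mechanics → C(11,5) = 462; no pilots → C(11,5) = 462; no dispatchers → C(10,5) = 252.
Add back selections omitting two groups (i.e. drawn from a single group): C(5,5) + C(5,5) + C(6,5) = 8.
By inclusion–exclusion: 4368 − 1176 + 8 = 3200.

3200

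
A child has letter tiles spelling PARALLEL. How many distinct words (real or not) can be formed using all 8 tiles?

3360

Letter multiplicities in PARALLEL: A×2, E×1, L×3, P×1, R×1.
The number of distinct arrangements is 8!/(3!·2!) = 40320/12 = 3360.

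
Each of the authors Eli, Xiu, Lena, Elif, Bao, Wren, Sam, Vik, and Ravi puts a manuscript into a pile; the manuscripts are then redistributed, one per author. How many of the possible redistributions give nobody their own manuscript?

This is the derangement count D_9: permutations of 9 items with no fixed point.
By inclusion–exclusion this is Σ_{j=0}^{9} (−1)^j C(9,j)·(9−j)!.
Computing: 362880 − 362880 + 181440 − 60480 + 15120 − 3024 + 504 − 72 + 9 − 1 = 133496.

133496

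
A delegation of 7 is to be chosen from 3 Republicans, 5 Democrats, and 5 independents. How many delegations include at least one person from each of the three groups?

With no constraint there are C(13,7) = 1716 possible selections.
Selections missing a whole group: no Republicans → C(10,7) = 120; no Democrats → C(8,7) = 8; no independents → C(8,7) = 8.
Add back selections omitting two groups (i.e. drawn from a single group): C(3,7) + C(5,7) + C(5,7) = 0.
By inclusion–exclusion: 1716 − 136 + 0 = 1580.

1580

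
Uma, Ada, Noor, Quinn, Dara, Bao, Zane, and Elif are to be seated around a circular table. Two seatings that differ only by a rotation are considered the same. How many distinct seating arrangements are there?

Seat Uma anywhere (absorbing the rotational symmetry), then permute the other 7: (7)! = 5040.

5040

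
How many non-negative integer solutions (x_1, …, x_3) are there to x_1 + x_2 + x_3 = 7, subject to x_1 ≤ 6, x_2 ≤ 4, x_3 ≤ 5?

26

Ignoring the caps, the number of non-negative solutions to x_1+…+x_3 = 7 is C(9,2) = 36.
Subtract solutions that violate a single cap (substitute x_i' = x_i − (cap_i+1)): x_1 ≥ 7 gives C(2,2) = 1; x_2 ≥ 5 gives C(4,2) = 6; x_3 ≥ 6 gives C(3,2) = 3. Together 10.
No two caps can be exceeded simultaneously, so the pair terms are all 0.
By inclusion–exclusion the count is 36 − 10 + 0 = 26.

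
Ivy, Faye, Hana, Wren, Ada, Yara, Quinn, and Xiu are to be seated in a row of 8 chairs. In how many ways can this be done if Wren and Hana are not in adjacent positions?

Of the 8! = 40320 arrangements, those with Wren and Hana adjacent number 2 × 7! = 10080 (treat the pair as a block with 2 internal orders).
Complementary counting: 40320 − 10080 = 30240.

30240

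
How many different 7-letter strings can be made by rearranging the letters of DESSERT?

1260

DESSERT has 7 letters with E appearing twice and S appearing twice.
So there are 7! / (2!·2!) = 1260 distinguishable arrangements.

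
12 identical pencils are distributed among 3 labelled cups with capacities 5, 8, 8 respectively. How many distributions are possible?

By stars and bars, unrestricted non-negative solutions to x_1+…+x_3 = 12 number C(12+2,2) = 91.
Subtract solutions that violate a single cap (substitute x_i' = x_i − (cap_i+1)): x_1 ≥ 6 gives C(8,2) = 28; x_2 ≥ 9 gives C(5,2) = 10; x_3 ≥ 9 gives C(5,2) = 10. Together 48.
No two caps can be exceeded simultaneously, so the pair terms are all 0.
By inclusion–exclusion the count is 91 − 48 + 0 = 43.

43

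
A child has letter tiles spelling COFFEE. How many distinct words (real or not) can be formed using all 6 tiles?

180

Letter multiplicities in COFFEE: C×1, E×2, F×2, O×1.
So there are 6! / (2!·2!) = 180 distinguishable arrangements.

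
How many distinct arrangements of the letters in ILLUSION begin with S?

1260

With the first slot taken by S, it remains to arrange the other 7 letters (ILLUION).
Those 7 letters have I appearing twice and L appearing twice, giving (7)!/(2!·2!) = 1260.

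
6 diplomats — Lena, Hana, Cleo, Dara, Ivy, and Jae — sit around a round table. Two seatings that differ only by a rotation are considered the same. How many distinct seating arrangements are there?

120

Seat Lena anywhere (absorbing the rotational symmetry), then permute the other 5: (5)! = 120.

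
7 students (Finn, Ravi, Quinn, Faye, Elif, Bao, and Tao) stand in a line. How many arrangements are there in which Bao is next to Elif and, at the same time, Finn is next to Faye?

Treat {Bao,Elif} as one block (2 orders) and {Finn,Faye} as another (2 orders).
That leaves 5 units to arrange: 2 × 2 × 5! = 4 × 120 = 480.

480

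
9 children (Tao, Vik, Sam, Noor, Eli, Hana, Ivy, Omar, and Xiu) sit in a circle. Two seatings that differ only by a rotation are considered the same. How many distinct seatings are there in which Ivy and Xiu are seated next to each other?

Treat {Ivy, Xiu} as one unit (2 internal orders) and seat the resulting 8 units around the table: (7)! circular arrangements.
So 2 × (7)! = 2 × 5040 = 10080.

10080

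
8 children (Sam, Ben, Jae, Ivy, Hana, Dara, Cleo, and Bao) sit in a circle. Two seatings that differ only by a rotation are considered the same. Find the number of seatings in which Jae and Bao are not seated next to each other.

3600

All circular seatings of 8 people number (7)! = 5040.
Seatings with Jae beside Bao: treat them as a block with 2 internal orders, giving 2 × (6)! = 1440.
Subtracting, 5040 − 1440 = 3600.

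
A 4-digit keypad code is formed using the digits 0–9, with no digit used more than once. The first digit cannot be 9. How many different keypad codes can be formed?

4536

The first digit has 10−1 = 9 choices (anything except 9).
The remaining 3 digits are filled from the other 9 symbols without repetition: 9 × 8 × 7 = 504.
Total: 9 × 504 = 4536.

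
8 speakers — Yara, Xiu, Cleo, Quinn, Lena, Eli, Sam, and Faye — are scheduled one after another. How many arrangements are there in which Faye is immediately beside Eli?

Glue Faye and Eli into one block (2 internal orders), leaving 7 units to arrange in a row.
So the count is 2·(7)! = 10080.

10080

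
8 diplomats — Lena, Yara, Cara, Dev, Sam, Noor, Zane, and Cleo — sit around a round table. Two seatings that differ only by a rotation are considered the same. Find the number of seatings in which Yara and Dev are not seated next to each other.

Without the restriction there are (7)! = 5040 seatings.
Seatings with Yara beside Dev: treat them as a block with 2 internal orders, giving 2 × (6)! = 1440.
Subtracting, 5040 − 1440 = 3600.

3600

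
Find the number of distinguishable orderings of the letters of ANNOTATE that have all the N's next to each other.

1260

Treat the 2 copies of N as a single block. The multiset to arrange is then {NN, A, A, E, O, T, T}, 7 items in all.
That gives (7)!/(2!·2!) = 1260 arrangements.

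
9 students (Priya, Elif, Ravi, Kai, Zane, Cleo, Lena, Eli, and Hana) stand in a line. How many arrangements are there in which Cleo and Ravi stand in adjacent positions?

Place the 7 others and the Cleo-Ravi pair as 8 objects in a line; the pair has 2 internal arrangements.
That gives 2 × 8! = 2 × 40320 = 80640.

80640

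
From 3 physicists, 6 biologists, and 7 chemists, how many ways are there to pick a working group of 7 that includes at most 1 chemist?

Split by how many chemists are chosen (0 through 1).
Sum: C(7,0)·C(9,7) + C(7,1)·C(9,6) = 36 + 588 = 624.

624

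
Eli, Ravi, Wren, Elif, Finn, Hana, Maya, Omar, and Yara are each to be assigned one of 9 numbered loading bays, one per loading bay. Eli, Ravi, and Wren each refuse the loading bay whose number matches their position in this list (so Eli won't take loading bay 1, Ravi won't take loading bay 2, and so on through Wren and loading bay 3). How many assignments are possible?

Let Aᵢ (for i ∈ {1, 2, 3}) be the placements that put person i in their forbidden loading bay. Any j of these fix j positions, leaving (9−j)! ways to fill the rest, and there are C(3,j) ways to pick which j.
By inclusion–exclusion, the number of valid placements is Σ_{j=0}^{3} (−1)^j C(3,j)·(9−j)!.
Computing: 362880 − 120960 + 15120 − 720 = 256320.

256320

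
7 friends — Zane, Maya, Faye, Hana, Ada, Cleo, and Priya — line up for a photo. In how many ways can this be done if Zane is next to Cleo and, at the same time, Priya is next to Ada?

480

Treat {Zane,Cleo} as one block (2 orders) and {Priya,Ada} as another (2 orders).
That leaves 5 units to arrange: 2 × 2 × 5! = 4 × 120 = 480.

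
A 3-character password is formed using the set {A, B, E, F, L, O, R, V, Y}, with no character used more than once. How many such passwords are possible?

504

This is a permutation of 3 out of 9: P(9,3) = 9!/6!.
9 × 8 × 7 = 504.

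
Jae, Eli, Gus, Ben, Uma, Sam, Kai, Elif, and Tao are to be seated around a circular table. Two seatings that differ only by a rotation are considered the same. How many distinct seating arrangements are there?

Around a circle, 9 distinct people have 9!/9 = (8)! = 40320 rotationally distinct seatings.

40320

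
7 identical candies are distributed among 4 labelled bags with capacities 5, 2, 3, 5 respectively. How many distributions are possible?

Ignoring the caps, the number of non-negative solutions to x_1+…+x_4 = 7 is C(10,3) = 120.
Subtract solutions that violate a single cap (substitute x_i' = x_i − (cap_i+1)): x_1 ≥ 6 gives C(4,3) = 4; x_2 ≥ 3 gives C(7,3) = 35; x_3 ≥ 4 gives C(6,3) = 20; x_4 ≥ 6 gives C(4,3) = 4. Together 63.
Add back pairs where two caps are both exceeded: 0 + 0 + 0 + 1 + 0 + 0 = 1.
By inclusion–exclusion the count is 120 − 63 + 1 = 58.

58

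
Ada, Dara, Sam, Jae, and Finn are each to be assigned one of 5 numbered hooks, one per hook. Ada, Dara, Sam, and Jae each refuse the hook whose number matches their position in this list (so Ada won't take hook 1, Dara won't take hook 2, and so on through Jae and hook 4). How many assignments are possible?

53

Let Aᵢ (for 1 ≤ i ≤ 4) be the placements that put person i in their forbidden hook. Any j of these fix j positions, leaving (5−j)! ways to fill the rest, and there are C(4,j) ways to pick which j.
By inclusion–exclusion, the number of valid placements is Σ_{j=0}^{4} (−1)^j C(4,j)·(5−j)!.
Computing: 120 − 96 + 36 − 8 + 1 = 53.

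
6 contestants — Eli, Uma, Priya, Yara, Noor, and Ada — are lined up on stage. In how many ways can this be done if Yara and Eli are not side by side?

480

There are 6! = 720 arrangements in all. If Yara and Eli are adjacent, merging them into one block gives 2·(5)! = 240 arrangements.
Complementary counting: 720 − 240 = 480.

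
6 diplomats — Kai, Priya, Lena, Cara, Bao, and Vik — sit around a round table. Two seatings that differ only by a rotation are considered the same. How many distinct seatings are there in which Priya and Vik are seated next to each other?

48

Glue Priya and Vik into a block (2 internal orders). Seating 5 units around a circle gives (4)! arrangements.
So 2 × (4)! = 2 × 24 = 48.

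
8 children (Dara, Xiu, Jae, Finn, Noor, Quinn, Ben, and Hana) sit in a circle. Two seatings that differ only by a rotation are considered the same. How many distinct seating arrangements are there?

Around a circle, 8 distinct people have 8!/8 = (7)! = 5040 rotationally distinct seatings.

5040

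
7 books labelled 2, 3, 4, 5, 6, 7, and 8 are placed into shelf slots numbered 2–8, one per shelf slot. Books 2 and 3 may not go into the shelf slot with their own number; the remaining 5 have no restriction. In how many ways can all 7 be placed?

3720

Let Aᵢ (for i ∈ {2, 3}) be the placements that put book i in its forbidden shelf slot. Any j of these fix j positions, leaving (7−j)! ways to fill the rest, and there are C(2,j) ways to pick which j.
By inclusion–exclusion, the number of valid placements is Σ_{j=0}^{2} (−1)^j C(2,j)·(7−j)!.
Computing: 5040 − 1440 + 120 = 3720.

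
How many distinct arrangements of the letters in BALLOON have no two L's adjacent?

900

There are 7!/(2!·2!) = 1260 arrangements of BALLOON in total.
If the two L's are adjacent, glue them into one block, leaving 6 items to arrange: (6)!/(2!) = 360 ways.
Hence 1260 − 360 = 900.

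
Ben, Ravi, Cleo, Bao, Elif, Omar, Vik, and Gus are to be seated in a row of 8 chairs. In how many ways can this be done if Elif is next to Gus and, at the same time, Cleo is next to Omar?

2880

Treat {Elif,Gus} as one block (2 orders) and {Cleo,Omar} as another (2 orders).
That leaves 6 units to arrange: 2 × 2 × 6! = 4 × 720 = 2880.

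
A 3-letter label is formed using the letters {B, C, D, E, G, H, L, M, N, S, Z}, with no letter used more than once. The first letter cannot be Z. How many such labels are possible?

The first letter has 11−1 = 10 choices (anything except Z).
The remaining 2 letters are filled from the other 10 symbols without repetition: 10 × 9 = 90.
Total: 10 × 90 = 900.

900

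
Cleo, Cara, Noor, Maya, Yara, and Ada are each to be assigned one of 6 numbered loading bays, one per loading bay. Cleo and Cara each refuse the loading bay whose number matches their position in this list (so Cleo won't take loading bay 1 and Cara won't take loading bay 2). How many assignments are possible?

Let Aᵢ (for i ∈ {1, 2}) be the placements that put person i in their forbidden loading bay. Any j of these fix j positions, leaving (6−j)! ways to fill the rest, and there are C(2,j) ways to pick which j.
By inclusion–exclusion, the number of valid placements is Σ_{j=0}^{2} (−1)^j C(2,j)·(6−j)!.
Computing: 720 − 240 + 24 = 504.

504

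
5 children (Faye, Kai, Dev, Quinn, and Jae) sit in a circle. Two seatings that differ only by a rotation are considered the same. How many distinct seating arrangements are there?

Seat Faye anywhere (absorbing the rotational symmetry), then permute the other 4: (4)! = 24.

24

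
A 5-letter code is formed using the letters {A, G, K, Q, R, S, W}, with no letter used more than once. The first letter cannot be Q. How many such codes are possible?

2160

The first letter has 7−1 = 6 choices (anything except Q).
The remaining 4 letters are filled from the other 6 symbols without repetition: 6 × 5 × 4 × 3 = 360.
Total: 6 × 360 = 2160.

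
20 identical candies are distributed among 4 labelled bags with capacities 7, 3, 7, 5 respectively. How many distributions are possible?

Ignoring the caps, the number of non-negative solutions to x_1+…+x_4 = 20 is C(23,3) = 1771.
Subtract solutions that violate a single cap (substitute x_i' = x_i − (cap_i+1)): x_1 ≥ 8 gives C(15,3) = 455; x_2 ≥ 4 gives C(19,3) = 969; x_3 ≥ 8 gives C(15,3) = 455; x_4 ≥ 6 gives C(17,3) = 680. Together 2559.
Add back pairs where two caps are both exceeded: 165 + 35 + 84 + 165 + 286 + 84 = 819.
Subtract triples: 1 + 10 + 0 + 10 = 21.
By inclusion–exclusion the count is 1771 − 2559 + 819 − 21 = 10.

10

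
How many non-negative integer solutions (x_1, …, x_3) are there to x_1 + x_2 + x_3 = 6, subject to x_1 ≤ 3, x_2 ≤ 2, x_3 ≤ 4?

Without the upper bounds there are C(8,2) = 28 ways to split 6 among 3 variables.
Subtract solutions that violate a single cap (substitute x_i' = x_i − (cap_i+1)): x_1 ≥ 4 gives C(4,2) = 6; x_2 ≥ 3 gives C(5,2) = 10; x_3 ≥ 5 gives C(3,2) = 3. Together 19.
No two caps can be exceeded simultaneously, so the pair terms are all 0.
By inclusion–exclusion the count is 28 − 19 + 0 = 9.

9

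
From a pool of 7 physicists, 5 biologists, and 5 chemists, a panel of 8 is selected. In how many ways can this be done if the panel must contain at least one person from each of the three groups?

23275

Unrestricted: C(17,8) = 24310 ways to pick any 8 of the 17.
Subtract selections that omit an entire group: no physicists → C(10,8) = 45; no biologists → C(12,8) = 495; no chemists → C(12,8) = 495.
Add back selections omitting two groups (i.e. drawn from a single group): C(7,8) + C(5,8) + C(5,8) = 0.
By inclusion–exclusion: 24310 − 1035 + 0 = 23275.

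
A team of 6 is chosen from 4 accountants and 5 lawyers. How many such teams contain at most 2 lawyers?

10

Split by how many lawyers are chosen (0 through 2).
Sum: C(5,0)·C(4,6) + C(5,1)·C(4,5) + C(5,2)·C(4,4) = 0 + 0 + 10 = 10.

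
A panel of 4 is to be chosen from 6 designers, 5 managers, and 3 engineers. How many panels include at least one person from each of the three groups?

495

Total 4-person selections from all 14: C(14,4) = 1001.
Subtract selections that omit an entire group: no designers → C(8,4) = 70; no managers → C(9,4) = 126; no engineers → C(11,4) = 330.
Add back selections omitting two groups (i.e. drawn from a single group): C(6,4) + C(5,4) + C(3,4) = 20.
By inclusion–exclusion: 1001 − 526 + 20 = 495.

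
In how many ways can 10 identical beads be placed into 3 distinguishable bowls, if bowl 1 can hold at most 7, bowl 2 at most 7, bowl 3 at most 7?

48

Ignoring the caps, the number of non-negative solutions to x_1+…+x_3 = 10 is C(12,2) = 66.
Subtract solutions that violate a single cap (substitute x_i' = x_i − (cap_i+1)): x_1 ≥ 8 gives C(4,2) = 6; x_2 ≥ 8 gives C(4,2) = 6; x_3 ≥ 8 gives C(4,2) = 6. Together 18.
No two caps can be exceeded simultaneously, so the pair terms are all 0.
By inclusion–exclusion the count is 66 − 18 + 0 = 48.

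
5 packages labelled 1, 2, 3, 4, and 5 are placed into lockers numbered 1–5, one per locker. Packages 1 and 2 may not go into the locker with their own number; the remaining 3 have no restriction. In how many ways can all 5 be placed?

78

Let Aᵢ (for i ∈ {1, 2}) be the placements that put package i in its forbidden locker. Any j of these fix j positions, leaving (5−j)! ways to fill the rest, and there are C(2,j) ways to pick which j.
By inclusion–exclusion, the number of valid placements is Σ_{j=0}^{2} (−1)^j C(2,j)·(5−j)!.
Computing: 120 − 48 + 6 = 78.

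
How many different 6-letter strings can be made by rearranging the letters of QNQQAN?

Letter multiplicities in QNQQAN: A×1, N×2, Q×3.
The number of distinct arrangements is 6!/(3!·2!) = 720/12 = 60.

60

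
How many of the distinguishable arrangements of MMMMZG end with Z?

5

With the last slot taken by Z, it remains to arrange the other 5 letters (MMMMG).
Those 5 letters have M appearing 4 times, giving (5)!/(4!) = 5.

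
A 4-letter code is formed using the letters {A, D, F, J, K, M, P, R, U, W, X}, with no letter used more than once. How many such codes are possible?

With no repetition, fill the 4 letters in order: 11 choices, then 10, down to 8.
11 × 10 × 9 × 8 = 7920.

7920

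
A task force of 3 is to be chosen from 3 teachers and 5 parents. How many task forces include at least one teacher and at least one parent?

45

Unrestricted: C(8,3) = 56 ways to pick any 3 of the 8.
Subtract selections that omit an entire group: no teachers → C(5,3) = 10; no parents → C(3,3) = 1.
Both groups omitted at once is impossible, so 56 − 11 = 45.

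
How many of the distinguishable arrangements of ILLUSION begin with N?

1260

Fix N in the first position and arrange the remaining 7 letters.
Those 7 letters have I appearing twice and L appearing twice, giving (7)!/(2!·2!) = 1260.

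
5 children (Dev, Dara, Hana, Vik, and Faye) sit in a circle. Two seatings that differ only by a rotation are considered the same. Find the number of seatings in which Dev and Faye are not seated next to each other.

12

All circular seatings of 5 people number (4)! = 24.
Those with Dev next to Faye: fuse the pair into one unit and seat 4 units around a circle — 2·(3)! = 12.
Subtracting, 24 − 12 = 12.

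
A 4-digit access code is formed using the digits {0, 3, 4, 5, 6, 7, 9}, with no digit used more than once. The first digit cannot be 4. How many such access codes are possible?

The first digit has 7−1 = 6 choices (anything except 4).
The remaining 3 digits are filled from the other 6 symbols without repetition: 6 × 5 × 4 = 120.
Total: 6 × 120 = 720.

720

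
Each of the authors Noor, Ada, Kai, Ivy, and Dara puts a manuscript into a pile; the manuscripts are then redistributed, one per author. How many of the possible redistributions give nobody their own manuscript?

44

This is the derangement count D_5: permutations of 5 items with no fixed point.
By inclusion–exclusion this is Σ_{j=0}^{5} (−1)^j C(5,j)·(5−j)!.
Computing: 120 − 120 + 60 − 20 + 5 − 1 = 44.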